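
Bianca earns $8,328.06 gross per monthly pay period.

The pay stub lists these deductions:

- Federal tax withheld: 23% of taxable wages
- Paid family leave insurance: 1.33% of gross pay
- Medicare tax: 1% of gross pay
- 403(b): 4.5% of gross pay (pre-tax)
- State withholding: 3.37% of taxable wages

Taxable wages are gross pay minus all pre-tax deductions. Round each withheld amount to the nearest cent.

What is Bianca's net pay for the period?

$5,661.97

403(b): $8,328.06 × 0.045 = $374.76
Taxable wages = $8,328.06 − $374.76 = $7,953.30
Federal tax withheld: $7,953.30 × 0.23 = $1,829.26
State withholding: $7,953.30 × 0.0337 = $268.03
Paid family leave insurance: $8,328.06 × 0.0133 = $110.76
Medicare tax: $8,328.06 × 0.01 = $83.28
Total deductions = $374.76 + $1,829.26 + $268.03 + $110.76 + $83.28 = $2,666.09
Net pay = $8,328.06 − $2,666.09 = $5,661.97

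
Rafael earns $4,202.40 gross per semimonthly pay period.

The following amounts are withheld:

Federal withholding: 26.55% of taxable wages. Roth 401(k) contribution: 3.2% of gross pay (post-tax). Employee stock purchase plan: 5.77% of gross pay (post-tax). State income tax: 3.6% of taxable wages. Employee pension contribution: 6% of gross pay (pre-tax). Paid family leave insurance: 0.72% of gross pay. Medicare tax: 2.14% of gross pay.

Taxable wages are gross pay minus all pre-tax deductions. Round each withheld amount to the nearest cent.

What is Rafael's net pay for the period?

$2,262.11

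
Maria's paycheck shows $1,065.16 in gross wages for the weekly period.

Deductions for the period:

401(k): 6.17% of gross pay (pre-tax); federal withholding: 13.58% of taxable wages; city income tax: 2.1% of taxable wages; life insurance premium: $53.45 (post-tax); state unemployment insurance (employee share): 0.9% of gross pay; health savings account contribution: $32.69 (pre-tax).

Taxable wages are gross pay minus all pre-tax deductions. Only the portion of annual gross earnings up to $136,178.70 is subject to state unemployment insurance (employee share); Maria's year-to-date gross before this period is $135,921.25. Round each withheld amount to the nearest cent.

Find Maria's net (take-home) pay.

$759.40

Health savings account contribution: $32.69
401(k): $1,065.16 × 0.0617 = $65.72
Pre-tax total = $32.69 + $65.72 = $98.41
Taxable wages = $1,065.16 − $98.41 = $966.75
Federal withholding: $966.75 × 0.1358 = $131.28
City income tax: $966.75 × 0.021 = $20.30
State unemployment insurance (employee share): only $136,178.70 − $135,921.25 = $257.45 of this check is subject → $257.45 × 0.009 = $2.32
Life insurance premium: $53.45
Total deductions = $32.69 + $65.72 + $131.28 + $20.30 + $2.32 + $53.45 = $305.76
Net pay = $1,065.16 − $305.76 = $759.40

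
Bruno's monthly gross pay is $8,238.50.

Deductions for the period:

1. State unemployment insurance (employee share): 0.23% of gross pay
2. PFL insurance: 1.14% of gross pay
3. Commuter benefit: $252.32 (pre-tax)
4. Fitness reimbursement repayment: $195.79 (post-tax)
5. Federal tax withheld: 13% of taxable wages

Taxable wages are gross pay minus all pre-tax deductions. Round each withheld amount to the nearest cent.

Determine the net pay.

Commuter benefit: $252.32
Taxable wages = $8,238.50 − $252.32 = $7,986.18
Federal tax withheld: $7,986.18 × 0.13 = $1,038.20
State unemployment insurance (employee share): $8,238.50 × 0.0023 = $18.95
PFL insurance: $8,238.50 × 0.0114 = $93.92
Fitness reimbursement repayment: $195.79
Total deductions = $252.32 + $1,038.20 + $18.95 + $93.92 + $195.79 = $1,599.18
Net pay = $8,238.50 − $1,599.18 = $6,639.32

$6,639.32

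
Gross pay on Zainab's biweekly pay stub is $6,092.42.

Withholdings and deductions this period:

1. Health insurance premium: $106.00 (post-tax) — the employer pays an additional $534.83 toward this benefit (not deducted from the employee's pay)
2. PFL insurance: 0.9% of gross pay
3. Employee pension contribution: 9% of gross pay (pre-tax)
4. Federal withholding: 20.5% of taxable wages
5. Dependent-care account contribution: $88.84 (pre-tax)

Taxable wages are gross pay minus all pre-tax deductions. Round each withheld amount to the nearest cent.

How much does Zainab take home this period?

Dependent-care account contribution: $88.84
Employee pension contribution: $6,092.42 × 0.09 = $548.32
Pre-tax total = $88.84 + $548.32 = $637.16
Taxable wages = $6,092.42 − $637.16 = $5,455.26
Federal withholding: $5,455.26 × 0.205 = $1,118.33
PFL insurance: $6,092.42 × 0.009 = $54.83
Health insurance premium: $106.00
(Employer's $534.83 toward health insurance premium is not withheld from the employee.)
Total deductions = $88.84 + $548.32 + $1,118.33 + $54.83 + $106.00 = $1,916.32
Net pay = $6,092.42 − $1,916.32 = $4,176.10

$4,176.10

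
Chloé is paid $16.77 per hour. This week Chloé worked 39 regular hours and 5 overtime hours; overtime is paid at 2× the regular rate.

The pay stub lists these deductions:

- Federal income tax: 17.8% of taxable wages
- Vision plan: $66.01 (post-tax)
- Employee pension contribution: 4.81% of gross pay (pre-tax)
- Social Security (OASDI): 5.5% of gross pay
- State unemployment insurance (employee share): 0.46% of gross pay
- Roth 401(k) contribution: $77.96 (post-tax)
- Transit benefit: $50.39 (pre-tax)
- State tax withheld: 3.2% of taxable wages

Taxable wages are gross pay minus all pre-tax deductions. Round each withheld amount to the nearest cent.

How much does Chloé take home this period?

$385.18

Regular pay: 39 × $16.77 = $654.03
Overtime pay: 5 × $16.77 × 2 = $167.70
Gross pay = $654.03 + $167.70 = $821.73
Employee pension contribution: $821.73 × 0.0481 = $39.53
Transit benefit: $50.39
Pre-tax total = $39.53 + $50.39 = $89.92
Taxable wages = $821.73 − $89.92 = $731.81
Federal income tax: $731.81 × 0.178 = $130.26
State tax withheld: $731.81 × 0.032 = $23.42
State unemployment insurance (employee share): $821.73 × 0.0046 = $3.78
Social Security (OASDI): $821.73 × 0.055 = $45.20
Vision plan: $66.01
Roth 401(k) contribution: $77.96
Total deductions = $39.53 + $50.39 + $130.26 + $23.42 + $3.78 + $45.20 + $66.01 + $77.96 = $436.55
Net pay = $821.73 − $436.55 = $385.18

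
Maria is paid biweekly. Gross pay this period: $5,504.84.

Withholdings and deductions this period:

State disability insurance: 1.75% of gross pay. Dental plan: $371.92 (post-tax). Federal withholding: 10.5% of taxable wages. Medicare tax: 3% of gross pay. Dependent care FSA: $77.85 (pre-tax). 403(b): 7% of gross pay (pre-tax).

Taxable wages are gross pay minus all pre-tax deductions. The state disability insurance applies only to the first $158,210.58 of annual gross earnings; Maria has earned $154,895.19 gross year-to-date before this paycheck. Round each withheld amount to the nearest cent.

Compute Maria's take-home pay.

$3,917.19

403(b): $5,504.84 × 0.07 = $385.34
Dependent care FSA: $77.85
Pre-tax total = $385.34 + $77.85 = $463.19
Taxable wages = $5,504.84 − $463.19 = $5,041.65
Federal withholding: $5,041.65 × 0.105 = $529.37
State disability insurance: only $158,210.58 − $154,895.19 = $3,315.39 of this check is subject → $3,315.39 × 0.0175 = $58.02
Medicare tax: $5,504.84 × 0.03 = $165.15
Dental plan: $371.92
Total deductions = $385.34 + $77.85 + $529.37 + $58.02 + $165.15 + $371.92 = $1,587.65
Net pay = $5,504.84 − $1,587.65 = $3,917.19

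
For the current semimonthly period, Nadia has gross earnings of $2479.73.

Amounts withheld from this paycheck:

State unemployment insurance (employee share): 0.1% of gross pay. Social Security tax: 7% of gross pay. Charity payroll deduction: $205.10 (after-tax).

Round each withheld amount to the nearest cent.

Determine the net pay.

Social Security tax: $2479.73 × 0.07 = $173.58
State unemployment insurance (employee share): $2479.73 × 0.001 = $2.48
Charity payroll deduction: $205.10
Total deductions = $173.58 + $2.48 + $205.10 = $381.16
Net pay = $2479.73 − $381.16 = $2098.57

$2098.57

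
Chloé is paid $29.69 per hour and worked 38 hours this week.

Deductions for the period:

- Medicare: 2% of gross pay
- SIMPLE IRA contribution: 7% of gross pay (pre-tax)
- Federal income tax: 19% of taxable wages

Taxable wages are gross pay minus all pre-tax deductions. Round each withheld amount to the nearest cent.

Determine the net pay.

Gross pay: 38 × $29.69 = $1128.22
SIMPLE IRA contribution: $1128.22 × 0.07 = $78.98
Taxable wages = $1128.22 − $78.98 = $1049.24
Federal income tax: $1049.24 × 0.19 = $199.36
Medicare: $1128.22 × 0.02 = $22.56
Total deductions = $78.98 + $199.36 + $22.56 = $300.90
Net pay = $1128.22 − $300.90 = $827.32

$827.32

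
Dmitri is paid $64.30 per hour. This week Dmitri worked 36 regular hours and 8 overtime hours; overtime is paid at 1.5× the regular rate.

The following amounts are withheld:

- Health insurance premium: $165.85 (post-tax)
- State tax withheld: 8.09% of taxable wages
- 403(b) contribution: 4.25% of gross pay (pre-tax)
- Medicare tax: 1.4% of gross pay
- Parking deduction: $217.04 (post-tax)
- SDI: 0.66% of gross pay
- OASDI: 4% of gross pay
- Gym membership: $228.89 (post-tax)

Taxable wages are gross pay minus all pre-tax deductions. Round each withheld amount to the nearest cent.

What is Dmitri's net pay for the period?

Regular pay: 36 × $64.30 = $2,314.80
Overtime pay: 8 × $64.30 × 1.5 = $771.60
Gross pay = $2,314.80 + $771.60 = $3,086.40
403(b) contribution: $3,086.40 × 0.0425 = $131.17
Taxable wages = $3,086.40 − $131.17 = $2,955.23
State tax withheld: $2,955.23 × 0.0809 = $239.08
SDI: $3,086.40 × 0.0066 = $20.37
OASDI: $3,086.40 × 0.04 = $123.46
Medicare tax: $3,086.40 × 0.014 = $43.21
Health insurance premium: $165.85
Parking deduction: $217.04
Gym membership: $228.89
Total deductions = $131.17 + $239.08 + $20.37 + $123.46 + $43.21 + $165.85 + $217.04 + $228.89 = $1,169.07
Net pay = $3,086.40 − $1,169.07 = $1,917.33

$1,917.33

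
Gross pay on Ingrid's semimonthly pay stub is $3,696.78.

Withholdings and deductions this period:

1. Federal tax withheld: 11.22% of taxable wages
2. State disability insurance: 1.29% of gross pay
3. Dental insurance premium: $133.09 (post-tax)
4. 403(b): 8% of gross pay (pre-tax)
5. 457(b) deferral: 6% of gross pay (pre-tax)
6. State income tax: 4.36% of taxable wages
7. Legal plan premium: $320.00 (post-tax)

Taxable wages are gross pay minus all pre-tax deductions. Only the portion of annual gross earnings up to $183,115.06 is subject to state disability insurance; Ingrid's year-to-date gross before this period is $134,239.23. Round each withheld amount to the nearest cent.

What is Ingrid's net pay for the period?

$2,183.13

403(b): $3,696.78 × 0.08 = $295.74
457(b) deferral: $3,696.78 × 0.06 = $221.81
Pre-tax total = $295.74 + $221.81 = $517.55
Taxable wages = $3,696.78 − $517.55 = $3,179.23
Federal tax withheld: $3,179.23 × 0.1122 = $356.71
State income tax: $3,179.23 × 0.0436 = $138.61
State disability insurance: cap not yet reached, full $3,696.78 is subject → $3,696.78 × 0.0129 = $47.69
Legal plan premium: $320.00
Dental insurance premium: $133.09
Total deductions = $295.74 + $221.81 + $356.71 + $138.61 + $47.69 + $320.00 + $133.09 = $1,513.65
Net pay = $3,696.78 − $1,513.65 = $2,183.13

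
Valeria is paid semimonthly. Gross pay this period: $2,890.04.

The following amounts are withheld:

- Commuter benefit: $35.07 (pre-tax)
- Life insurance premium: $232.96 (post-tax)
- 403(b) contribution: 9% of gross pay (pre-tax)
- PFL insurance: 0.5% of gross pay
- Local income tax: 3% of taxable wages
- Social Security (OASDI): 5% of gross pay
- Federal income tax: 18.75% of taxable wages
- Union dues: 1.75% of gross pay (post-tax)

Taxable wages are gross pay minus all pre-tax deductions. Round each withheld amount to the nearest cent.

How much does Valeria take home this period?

$1,587.99

Commuter benefit: $35.07
403(b) contribution: $2,890.04 × 0.09 = $260.10
Pre-tax total = $35.07 + $260.10 = $295.17
Taxable wages = $2,890.04 − $295.17 = $2,594.87
Federal income tax: $2,594.87 × 0.1875 = $486.54
Local income tax: $2,594.87 × 0.03 = $77.85
Social Security (OASDI): $2,890.04 × 0.05 = $144.50
PFL insurance: $2,890.04 × 0.005 = $14.45
Life insurance premium: $232.96
Union dues: $2,890.04 × 0.0175 = $50.58
Total deductions = $35.07 + $260.10 + $486.54 + $77.85 + $144.50 + $14.45 + $232.96 + $50.58 = $1,302.05
Net pay = $2,890.04 − $1,302.05 = $1,587.99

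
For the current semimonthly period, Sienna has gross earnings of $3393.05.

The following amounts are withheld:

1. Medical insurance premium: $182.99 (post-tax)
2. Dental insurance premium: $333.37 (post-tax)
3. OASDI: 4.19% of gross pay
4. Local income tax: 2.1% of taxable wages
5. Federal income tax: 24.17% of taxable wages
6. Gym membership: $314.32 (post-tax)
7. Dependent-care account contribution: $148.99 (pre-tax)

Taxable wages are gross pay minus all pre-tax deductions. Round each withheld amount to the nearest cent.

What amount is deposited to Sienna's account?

$1418.99

Dependent-care account contribution: $148.99
Taxable wages = $3393.05 − $148.99 = $3244.06
Federal income tax: $3244.06 × 0.2417 = $784.09
Local income tax: $3244.06 × 0.021 = $68.13
OASDI: $3393.05 × 0.0419 = $142.17
Gym membership: $314.32
Medical insurance premium: $182.99
Dental insurance premium: $333.37
Total deductions = $148.99 + $784.09 + $68.13 + $142.17 + $314.32 + $182.99 + $333.37 = $1974.06
Net pay = $3393.05 − $1974.06 = $1418.99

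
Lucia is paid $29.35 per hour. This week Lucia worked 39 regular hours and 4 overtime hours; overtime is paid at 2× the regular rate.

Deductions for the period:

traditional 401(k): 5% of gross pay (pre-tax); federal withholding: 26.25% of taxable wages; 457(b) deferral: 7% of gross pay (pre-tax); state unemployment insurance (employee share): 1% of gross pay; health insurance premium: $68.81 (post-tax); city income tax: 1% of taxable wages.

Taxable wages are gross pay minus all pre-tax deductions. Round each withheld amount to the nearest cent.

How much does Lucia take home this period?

Regular pay: 39 × $29.35 = $1144.65
Overtime pay: 4 × $29.35 × 2 = $234.80
Gross pay = $1144.65 + $234.80 = $1379.45
Traditional 401(k): $1379.45 × 0.05 = $68.97
457(b) deferral: $1379.45 × 0.07 = $96.56
Pre-tax total = $68.97 + $96.56 = $165.53
Taxable wages = $1379.45 − $165.53 = $1213.92
City income tax: $1213.92 × 0.01 = $12.14
Federal withholding: $1213.92 × 0.2625 = $318.65
State unemployment insurance (employee share): $1379.45 × 0.01 = $13.79
Health insurance premium: $68.81
Total deductions = $68.97 + $96.56 + $12.14 + $318.65 + $13.79 + $68.81 = $578.92
Net pay = $1379.45 − $578.92 = $800.53

$800.53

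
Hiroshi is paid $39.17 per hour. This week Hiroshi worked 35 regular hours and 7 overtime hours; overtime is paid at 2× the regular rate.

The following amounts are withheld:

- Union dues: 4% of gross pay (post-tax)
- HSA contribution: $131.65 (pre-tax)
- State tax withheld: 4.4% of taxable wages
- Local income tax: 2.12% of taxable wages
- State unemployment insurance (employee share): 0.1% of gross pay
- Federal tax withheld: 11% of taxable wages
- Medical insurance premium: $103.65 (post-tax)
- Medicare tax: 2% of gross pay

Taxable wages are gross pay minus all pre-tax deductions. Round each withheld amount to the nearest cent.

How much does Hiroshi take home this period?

$1,253.75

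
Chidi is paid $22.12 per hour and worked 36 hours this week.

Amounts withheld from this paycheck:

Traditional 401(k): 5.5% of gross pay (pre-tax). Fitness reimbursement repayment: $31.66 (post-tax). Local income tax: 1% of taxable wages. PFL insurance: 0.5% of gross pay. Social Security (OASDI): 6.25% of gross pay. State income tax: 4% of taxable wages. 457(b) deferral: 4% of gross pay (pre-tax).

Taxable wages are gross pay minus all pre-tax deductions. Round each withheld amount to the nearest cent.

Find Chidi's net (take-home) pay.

$599.22

Gross pay: 36 × $22.12 = $796.32
457(b) deferral: $796.32 × 0.04 = $31.85
Traditional 401(k): $796.32 × 0.055 = $43.80
Pre-tax total = $31.85 + $43.80 = $75.65
Taxable wages = $796.32 − $75.65 = $720.67
State income tax: $720.67 × 0.04 = $28.83
Local income tax: $720.67 × 0.01 = $7.21
Social Security (OASDI): $796.32 × 0.0625 = $49.77
PFL insurance: $796.32 × 0.005 = $3.98
Fitness reimbursement repayment: $31.66
Total deductions = $31.85 + $43.80 + $28.83 + $7.21 + $49.77 + $3.98 + $31.66 = $197.10
Net pay = $796.32 − $197.10 = $599.22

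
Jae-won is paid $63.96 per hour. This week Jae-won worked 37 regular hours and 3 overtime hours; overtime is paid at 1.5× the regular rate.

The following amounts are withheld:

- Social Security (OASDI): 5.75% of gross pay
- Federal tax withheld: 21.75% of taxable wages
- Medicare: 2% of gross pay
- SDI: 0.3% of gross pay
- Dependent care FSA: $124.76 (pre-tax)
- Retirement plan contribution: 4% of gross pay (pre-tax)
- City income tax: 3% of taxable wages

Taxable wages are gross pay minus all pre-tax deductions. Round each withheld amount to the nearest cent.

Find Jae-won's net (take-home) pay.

$1,609.95

Regular pay: 37 × $63.96 = $2,366.52
Overtime pay: 3 × $63.96 × 1.5 = $287.82
Gross pay = $2,366.52 + $287.82 = $2,654.34
Dependent care FSA: $124.76
Retirement plan contribution: $2,654.34 × 0.04 = $106.17
Pre-tax total = $124.76 + $106.17 = $230.93
Taxable wages = $2,654.34 − $230.93 = $2,423.41
City income tax: $2,423.41 × 0.03 = $72.70
Federal tax withheld: $2,423.41 × 0.2175 = $527.09
Medicare: $2,654.34 × 0.02 = $53.09
Social Security (OASDI): $2,654.34 × 0.0575 = $152.62
SDI: $2,654.34 × 0.003 = $7.96
Total deductions = $124.76 + $106.17 + $72.70 + $527.09 + $53.09 + $152.62 + $7.96 = $1,044.39
Net pay = $2,654.34 − $1,044.39 = $1,609.95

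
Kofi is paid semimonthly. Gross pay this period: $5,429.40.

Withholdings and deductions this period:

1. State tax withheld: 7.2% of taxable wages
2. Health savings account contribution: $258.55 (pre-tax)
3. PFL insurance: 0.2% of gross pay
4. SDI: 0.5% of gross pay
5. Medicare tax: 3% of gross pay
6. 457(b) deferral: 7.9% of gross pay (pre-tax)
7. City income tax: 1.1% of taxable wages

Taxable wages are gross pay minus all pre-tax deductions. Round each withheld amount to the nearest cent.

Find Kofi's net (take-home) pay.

Health savings account contribution: $258.55
457(b) deferral: $5,429.40 × 0.079 = $428.92
Pre-tax total = $258.55 + $428.92 = $687.47
Taxable wages = $5,429.40 − $687.47 = $4,741.93
State tax withheld: $4,741.93 × 0.072 = $341.42
City income tax: $4,741.93 × 0.011 = $52.16
SDI: $5,429.40 × 0.005 = $27.15
Medicare tax: $5,429.40 × 0.03 = $162.88
PFL insurance: $5,429.40 × 0.002 = $10.86
Total deductions = $258.55 + $428.92 + $341.42 + $52.16 + $27.15 + $162.88 + $10.86 = $1,281.94
Net pay = $5,429.40 − $1,281.94 = $4,147.46

$4,147.46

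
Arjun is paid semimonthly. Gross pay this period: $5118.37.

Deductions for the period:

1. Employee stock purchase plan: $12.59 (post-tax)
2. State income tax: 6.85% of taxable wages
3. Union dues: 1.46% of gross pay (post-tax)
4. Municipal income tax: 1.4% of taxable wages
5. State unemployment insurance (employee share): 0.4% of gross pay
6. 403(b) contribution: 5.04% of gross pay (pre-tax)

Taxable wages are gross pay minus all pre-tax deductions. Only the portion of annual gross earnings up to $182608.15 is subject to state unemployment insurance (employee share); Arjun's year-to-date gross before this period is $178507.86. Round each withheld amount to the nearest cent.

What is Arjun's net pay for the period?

403(b) contribution: $5118.37 × 0.0504 = $257.97
Taxable wages = $5118.37 − $257.97 = $4860.40
Municipal income tax: $4860.40 × 0.014 = $68.05
State income tax: $4860.40 × 0.0685 = $332.94
State unemployment insurance (employee share): only $182608.15 − $178507.86 = $4100.29 of this check is subject → $4100.29 × 0.004 = $16.40
Union dues: $5118.37 × 0.0146 = $74.73
Employee stock purchase plan: $12.59
Total deductions = $257.97 + $68.05 + $332.94 + $16.40 + $74.73 + $12.59 = $762.68
Net pay = $5118.37 − $762.68 = $4355.69

$4355.69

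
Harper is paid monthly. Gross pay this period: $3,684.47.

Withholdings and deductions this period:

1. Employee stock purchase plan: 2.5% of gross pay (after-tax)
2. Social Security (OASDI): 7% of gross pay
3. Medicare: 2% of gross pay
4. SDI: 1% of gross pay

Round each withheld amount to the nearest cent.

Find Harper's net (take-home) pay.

$3,223.92

Medicare: $3,684.47 × 0.02 = $73.69
Social Security (OASDI): $3,684.47 × 0.07 = $257.91
SDI: $3,684.47 × 0.01 = $36.84
Employee stock purchase plan: $3,684.47 × 0.025 = $92.11
Total deductions = $73.69 + $257.91 + $36.84 + $92.11 = $460.55
Net pay = $3,684.47 − $460.55 = $3,223.92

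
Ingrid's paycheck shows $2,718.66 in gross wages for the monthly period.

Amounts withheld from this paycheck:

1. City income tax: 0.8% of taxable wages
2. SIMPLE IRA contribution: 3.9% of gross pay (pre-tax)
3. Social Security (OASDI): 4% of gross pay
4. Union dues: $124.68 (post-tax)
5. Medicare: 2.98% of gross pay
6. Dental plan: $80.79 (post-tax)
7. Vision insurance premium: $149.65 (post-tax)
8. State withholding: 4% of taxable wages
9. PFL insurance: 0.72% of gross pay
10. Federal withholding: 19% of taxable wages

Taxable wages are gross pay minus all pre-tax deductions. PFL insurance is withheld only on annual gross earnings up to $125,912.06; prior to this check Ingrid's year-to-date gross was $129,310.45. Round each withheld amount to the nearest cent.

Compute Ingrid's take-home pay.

SIMPLE IRA contribution: $2,718.66 × 0.039 = $106.03
Taxable wages = $2,718.66 − $106.03 = $2,612.63
State withholding: $2,612.63 × 0.04 = $104.51
Federal withholding: $2,612.63 × 0.19 = $496.40
City income tax: $2,612.63 × 0.008 = $20.90
Social Security (OASDI): $2,718.66 × 0.04 = $108.75
Medicare: $2,718.66 × 0.0298 = $81.02
PFL insurance: annual cap $125,912.06 already reached (YTD $129,310.45), so $0.00
Union dues: $124.68
Vision insurance premium: $149.65
Dental plan: $80.79
Total deductions = $106.03 + $104.51 + $496.40 + $20.90 + $108.75 + $81.02 + $0.00 + $124.68 + $149.65 + $80.79 = $1,272.73
Net pay = $2,718.66 − $1,272.73 = $1,445.93

$1,445.93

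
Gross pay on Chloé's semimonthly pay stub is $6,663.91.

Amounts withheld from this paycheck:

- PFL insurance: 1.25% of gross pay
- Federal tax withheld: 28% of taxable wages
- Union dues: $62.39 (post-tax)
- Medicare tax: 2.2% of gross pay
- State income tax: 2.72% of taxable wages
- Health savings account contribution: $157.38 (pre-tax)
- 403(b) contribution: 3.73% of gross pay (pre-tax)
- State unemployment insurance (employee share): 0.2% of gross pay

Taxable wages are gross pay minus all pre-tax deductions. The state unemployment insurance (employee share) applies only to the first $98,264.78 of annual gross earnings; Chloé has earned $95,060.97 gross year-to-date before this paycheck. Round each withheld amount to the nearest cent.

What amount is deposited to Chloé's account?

$4,036.81

403(b) contribution: $6,663.91 × 0.0373 = $248.56
Health savings account contribution: $157.38
Pre-tax total = $248.56 + $157.38 = $405.94
Taxable wages = $6,663.91 − $405.94 = $6,257.97
State income tax: $6,257.97 × 0.0272 = $170.22
Federal tax withheld: $6,257.97 × 0.28 = $1,752.23
PFL insurance: $6,663.91 × 0.0125 = $83.30
State unemployment insurance (employee share): only $98,264.78 − $95,060.97 = $3,203.81 of this check is subject → $3,203.81 × 0.002 = $6.41
Medicare tax: $6,663.91 × 0.022 = $146.61
Union dues: $62.39
Total deductions = $248.56 + $157.38 + $170.22 + $1,752.23 + $83.30 + $6.41 + $146.61 + $62.39 = $2,627.10
Net pay = $6,663.91 − $2,627.10 = $4,036.81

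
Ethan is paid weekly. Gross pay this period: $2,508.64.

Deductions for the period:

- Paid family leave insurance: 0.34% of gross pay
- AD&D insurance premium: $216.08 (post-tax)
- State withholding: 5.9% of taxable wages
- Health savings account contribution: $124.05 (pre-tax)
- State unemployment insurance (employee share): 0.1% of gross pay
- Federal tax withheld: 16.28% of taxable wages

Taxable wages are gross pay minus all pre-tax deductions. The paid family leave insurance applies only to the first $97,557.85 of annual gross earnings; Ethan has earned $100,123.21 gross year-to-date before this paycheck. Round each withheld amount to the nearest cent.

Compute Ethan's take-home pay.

$1,637.10

Health savings account contribution: $124.05
Taxable wages = $2,508.64 − $124.05 = $2,384.59
Federal tax withheld: $2,384.59 × 0.1628 = $388.21
State withholding: $2,384.59 × 0.059 = $140.69
Paid family leave insurance: annual cap $97,557.85 already reached (YTD $100,123.21), so $0.00
State unemployment insurance (employee share): $2,508.64 × 0.001 = $2.51
AD&D insurance premium: $216.08
Total deductions = $124.05 + $388.21 + $140.69 + $0.00 + $2.51 + $216.08 = $871.54
Net pay = $2,508.64 − $871.54 = $1,637.10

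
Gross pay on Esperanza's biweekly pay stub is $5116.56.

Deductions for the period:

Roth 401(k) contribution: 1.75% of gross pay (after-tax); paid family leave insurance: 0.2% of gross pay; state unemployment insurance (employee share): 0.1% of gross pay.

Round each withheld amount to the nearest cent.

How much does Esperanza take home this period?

$5011.67

Paid family leave insurance: $5116.56 × 0.002 = $10.23
State unemployment insurance (employee share): $5116.56 × 0.001 = $5.12
Roth 401(k) contribution: $5116.56 × 0.0175 = $89.54
Total deductions = $10.23 + $5.12 + $89.54 = $104.89
Net pay = $5116.56 − $104.89 = $5011.67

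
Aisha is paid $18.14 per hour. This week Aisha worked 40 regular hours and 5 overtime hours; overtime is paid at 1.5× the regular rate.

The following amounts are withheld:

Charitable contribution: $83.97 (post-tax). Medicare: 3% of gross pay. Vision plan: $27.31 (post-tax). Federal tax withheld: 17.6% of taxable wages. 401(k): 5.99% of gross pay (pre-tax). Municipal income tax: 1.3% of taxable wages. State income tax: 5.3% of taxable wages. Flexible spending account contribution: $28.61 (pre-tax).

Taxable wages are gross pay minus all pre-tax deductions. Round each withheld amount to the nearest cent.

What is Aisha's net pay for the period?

$455.19

Regular pay: 40 × $18.14 = $725.60
Overtime pay: 5 × $18.14 × 1.5 = $136.05
Gross pay = $725.60 + $136.05 = $861.65
401(k): $861.65 × 0.0599 = $51.61
Flexible spending account contribution: $28.61
Pre-tax total = $51.61 + $28.61 = $80.22
Taxable wages = $861.65 − $80.22 = $781.43
Federal tax withheld: $781.43 × 0.176 = $137.53
State income tax: $781.43 × 0.053 = $41.42
Municipal income tax: $781.43 × 0.013 = $10.16
Medicare: $861.65 × 0.03 = $25.85
Charitable contribution: $83.97
Vision plan: $27.31
Total deductions = $51.61 + $28.61 + $137.53 + $41.42 + $10.16 + $25.85 + $83.97 + $27.31 = $406.46
Net pay = $861.65 − $406.46 = $455.19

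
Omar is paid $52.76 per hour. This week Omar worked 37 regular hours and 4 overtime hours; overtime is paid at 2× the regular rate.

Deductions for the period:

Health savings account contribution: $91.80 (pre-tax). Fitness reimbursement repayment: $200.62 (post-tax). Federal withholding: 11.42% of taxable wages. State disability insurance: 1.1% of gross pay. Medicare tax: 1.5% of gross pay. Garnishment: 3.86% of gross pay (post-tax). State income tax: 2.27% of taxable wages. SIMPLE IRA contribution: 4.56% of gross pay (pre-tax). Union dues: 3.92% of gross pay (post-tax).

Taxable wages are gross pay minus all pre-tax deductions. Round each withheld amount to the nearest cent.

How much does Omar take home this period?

Regular pay: 37 × $52.76 = $1952.12
Overtime pay: 4 × $52.76 × 2 = $422.08
Gross pay = $1952.12 + $422.08 = $2374.20
Health savings account contribution: $91.80
SIMPLE IRA contribution: $2374.20 × 0.0456 = $108.26
Pre-tax total = $91.80 + $108.26 = $200.06
Taxable wages = $2374.20 − $200.06 = $2174.14
Federal withholding: $2174.14 × 0.1142 = $248.29
State income tax: $2174.14 × 0.0227 = $49.35
Medicare tax: $2374.20 × 0.015 = $35.61
State disability insurance: $2374.20 × 0.011 = $26.12
Fitness reimbursement repayment: $200.62
Union dues: $2374.20 × 0.0392 = $93.07
Garnishment: $2374.20 × 0.0386 = $91.64
Total deductions = $91.80 + $108.26 + $248.29 + $49.35 + $35.61 + $26.12 + $200.62 + $93.07 + $91.64 = $944.76
Net pay = $2374.20 − $944.76 = $1429.44

$1429.44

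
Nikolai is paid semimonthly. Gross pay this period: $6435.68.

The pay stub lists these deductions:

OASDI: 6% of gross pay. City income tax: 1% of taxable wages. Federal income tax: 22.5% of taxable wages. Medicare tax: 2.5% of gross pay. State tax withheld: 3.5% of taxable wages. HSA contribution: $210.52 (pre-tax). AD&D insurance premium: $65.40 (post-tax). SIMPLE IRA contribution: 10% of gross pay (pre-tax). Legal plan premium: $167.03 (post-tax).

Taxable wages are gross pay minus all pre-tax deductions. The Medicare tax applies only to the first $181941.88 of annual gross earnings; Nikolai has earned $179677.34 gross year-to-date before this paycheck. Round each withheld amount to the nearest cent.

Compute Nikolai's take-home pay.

$3399.37

SIMPLE IRA contribution: $6435.68 × 0.1 = $643.57
HSA contribution: $210.52
Pre-tax total = $643.57 + $210.52 = $854.09
Taxable wages = $6435.68 − $854.09 = $5581.59
State tax withheld: $5581.59 × 0.035 = $195.36
Federal income tax: $5581.59 × 0.225 = $1255.86
City income tax: $5581.59 × 0.01 = $55.82
Medicare tax: only $181941.88 − $179677.34 = $2264.54 of this check is subject → $2264.54 × 0.025 = $56.61
OASDI: $6435.68 × 0.06 = $386.14
AD&D insurance premium: $65.40
Legal plan premium: $167.03
Total deductions = $643.57 + $210.52 + $195.36 + $1255.86 + $55.82 + $56.61 + $386.14 + $65.40 + $167.03 = $3036.31
Net pay = $6435.68 − $3036.31 = $3399.37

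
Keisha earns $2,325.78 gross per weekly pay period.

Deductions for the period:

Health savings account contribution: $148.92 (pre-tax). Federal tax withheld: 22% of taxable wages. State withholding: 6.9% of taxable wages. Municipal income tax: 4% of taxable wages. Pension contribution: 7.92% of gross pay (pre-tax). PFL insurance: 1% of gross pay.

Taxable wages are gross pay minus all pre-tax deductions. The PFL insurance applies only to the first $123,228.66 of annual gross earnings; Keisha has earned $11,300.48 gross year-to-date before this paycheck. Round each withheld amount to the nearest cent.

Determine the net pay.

$1,313.81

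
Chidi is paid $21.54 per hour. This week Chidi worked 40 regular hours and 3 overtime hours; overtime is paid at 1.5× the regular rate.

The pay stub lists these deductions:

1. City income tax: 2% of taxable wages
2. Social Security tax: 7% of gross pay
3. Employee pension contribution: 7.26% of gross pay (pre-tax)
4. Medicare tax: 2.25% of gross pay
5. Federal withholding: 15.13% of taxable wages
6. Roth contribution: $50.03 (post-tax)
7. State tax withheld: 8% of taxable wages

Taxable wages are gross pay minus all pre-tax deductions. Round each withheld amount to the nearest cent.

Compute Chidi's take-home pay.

Regular pay: 40 × $21.54 = $861.60
Overtime pay: 3 × $21.54 × 1.5 = $96.93
Gross pay = $861.60 + $96.93 = $958.53
Employee pension contribution: $958.53 × 0.0726 = $69.59
Taxable wages = $958.53 − $69.59 = $888.94
City income tax: $888.94 × 0.02 = $17.78
Federal withholding: $888.94 × 0.1513 = $134.50
State tax withheld: $888.94 × 0.08 = $71.12
Social Security tax: $958.53 × 0.07 = $67.10
Medicare tax: $958.53 × 0.0225 = $21.57
Roth contribution: $50.03
Total deductions = $69.59 + $17.78 + $134.50 + $71.12 + $67.10 + $21.57 + $50.03 = $431.69
Net pay = $958.53 − $431.69 = $526.84

$526.84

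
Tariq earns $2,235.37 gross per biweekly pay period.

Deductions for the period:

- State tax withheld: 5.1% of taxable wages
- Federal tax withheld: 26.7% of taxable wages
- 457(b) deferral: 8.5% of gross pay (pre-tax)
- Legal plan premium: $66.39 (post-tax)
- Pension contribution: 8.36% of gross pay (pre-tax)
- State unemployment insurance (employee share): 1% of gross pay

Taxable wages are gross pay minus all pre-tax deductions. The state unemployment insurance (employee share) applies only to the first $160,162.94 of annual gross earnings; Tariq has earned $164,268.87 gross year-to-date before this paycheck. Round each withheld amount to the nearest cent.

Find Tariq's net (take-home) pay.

$1,201.10

457(b) deferral: $2,235.37 × 0.085 = $190.01
Pension contribution: $2,235.37 × 0.0836 = $186.88
Pre-tax total = $190.01 + $186.88 = $376.89
Taxable wages = $2,235.37 − $376.89 = $1,858.48
State tax withheld: $1,858.48 × 0.051 = $94.78
Federal tax withheld: $1,858.48 × 0.267 = $496.21
State unemployment insurance (employee share): annual cap $160,162.94 already reached (YTD $164,268.87), so $0.00
Legal plan premium: $66.39
Total deductions = $190.01 + $186.88 + $94.78 + $496.21 + $0.00 + $66.39 = $1,034.27
Net pay = $2,235.37 − $1,034.27 = $1,201.10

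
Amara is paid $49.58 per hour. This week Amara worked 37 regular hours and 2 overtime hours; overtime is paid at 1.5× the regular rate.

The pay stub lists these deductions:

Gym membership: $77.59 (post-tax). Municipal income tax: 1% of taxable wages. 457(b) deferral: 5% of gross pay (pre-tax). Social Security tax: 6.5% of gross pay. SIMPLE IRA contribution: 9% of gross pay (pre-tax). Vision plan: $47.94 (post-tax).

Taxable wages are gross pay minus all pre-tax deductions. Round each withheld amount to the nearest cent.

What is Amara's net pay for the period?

Regular pay: 37 × $49.58 = $1,834.46
Overtime pay: 2 × $49.58 × 1.5 = $148.74
Gross pay = $1,834.46 + $148.74 = $1,983.20
SIMPLE IRA contribution: $1,983.20 × 0.09 = $178.49
457(b) deferral: $1,983.20 × 0.05 = $99.16
Pre-tax total = $178.49 + $99.16 = $277.65
Taxable wages = $1,983.20 − $277.65 = $1,705.55
Municipal income tax: $1,705.55 × 0.01 = $17.06
Social Security tax: $1,983.20 × 0.065 = $128.91
Vision plan: $47.94
Gym membership: $77.59
Total deductions = $178.49 + $99.16 + $17.06 + $128.91 + $47.94 + $77.59 = $549.15
Net pay = $1,983.20 − $549.15 = $1,434.05

$1,434.05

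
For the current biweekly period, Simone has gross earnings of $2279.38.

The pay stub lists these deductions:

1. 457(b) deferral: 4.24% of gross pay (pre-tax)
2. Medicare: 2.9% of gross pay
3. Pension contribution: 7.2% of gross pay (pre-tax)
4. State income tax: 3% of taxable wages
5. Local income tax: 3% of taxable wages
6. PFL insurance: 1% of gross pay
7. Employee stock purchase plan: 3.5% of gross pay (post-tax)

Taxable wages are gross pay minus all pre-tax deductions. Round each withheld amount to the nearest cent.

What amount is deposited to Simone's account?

457(b) deferral: $2279.38 × 0.0424 = $96.65
Pension contribution: $2279.38 × 0.072 = $164.12
Pre-tax total = $96.65 + $164.12 = $260.77
Taxable wages = $2279.38 − $260.77 = $2018.61
State income tax: $2018.61 × 0.03 = $60.56
Local income tax: $2018.61 × 0.03 = $60.56
PFL insurance: $2279.38 × 0.01 = $22.79
Medicare: $2279.38 × 0.029 = $66.10
Employee stock purchase plan: $2279.38 × 0.035 = $79.78
Total deductions = $96.65 + $164.12 + $60.56 + $60.56 + $22.79 + $66.10 + $79.78 = $550.56
Net pay = $2279.38 − $550.56 = $1728.82

$1728.82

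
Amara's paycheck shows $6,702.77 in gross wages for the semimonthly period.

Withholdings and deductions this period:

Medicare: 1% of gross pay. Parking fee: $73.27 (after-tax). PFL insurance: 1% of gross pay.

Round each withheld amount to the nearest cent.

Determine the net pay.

PFL insurance: $6,702.77 × 0.01 = $67.03
Medicare: $6,702.77 × 0.01 = $67.03
Parking fee: $73.27
Total deductions = $67.03 + $67.03 + $73.27 = $207.33
Net pay = $6,702.77 − $207.33 = $6,495.44

$6,495.44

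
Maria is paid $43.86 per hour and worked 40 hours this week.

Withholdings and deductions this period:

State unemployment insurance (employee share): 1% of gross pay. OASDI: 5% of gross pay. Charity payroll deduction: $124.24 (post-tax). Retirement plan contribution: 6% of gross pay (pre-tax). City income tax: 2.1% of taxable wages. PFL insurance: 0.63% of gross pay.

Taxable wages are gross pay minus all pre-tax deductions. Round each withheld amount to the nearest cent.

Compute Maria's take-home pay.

$1,373.96

Gross pay: 40 × $43.86 = $1,754.40
Retirement plan contribution: $1,754.40 × 0.06 = $105.26
Taxable wages = $1,754.40 − $105.26 = $1,649.14
City income tax: $1,649.14 × 0.021 = $34.63
OASDI: $1,754.40 × 0.05 = $87.72
State unemployment insurance (employee share): $1,754.40 × 0.01 = $17.54
PFL insurance: $1,754.40 × 0.0063 = $11.05
Charity payroll deduction: $124.24
Total deductions = $105.26 + $34.63 + $87.72 + $17.54 + $11.05 + $124.24 = $380.44
Net pay = $1,754.40 − $380.44 = $1,373.96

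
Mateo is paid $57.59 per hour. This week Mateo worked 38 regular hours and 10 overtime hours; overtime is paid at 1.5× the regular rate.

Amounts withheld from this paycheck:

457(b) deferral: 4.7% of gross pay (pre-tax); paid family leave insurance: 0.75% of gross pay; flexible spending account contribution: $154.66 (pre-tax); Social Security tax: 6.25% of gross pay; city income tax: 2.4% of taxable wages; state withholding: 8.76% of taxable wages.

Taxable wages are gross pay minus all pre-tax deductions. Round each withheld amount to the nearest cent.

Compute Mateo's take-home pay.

$2,233.13

Regular pay: 38 × $57.59 = $2,188.42
Overtime pay: 10 × $57.59 × 1.5 = $863.85
Gross pay = $2,188.42 + $863.85 = $3,052.27
Flexible spending account contribution: $154.66
457(b) deferral: $3,052.27 × 0.047 = $143.46
Pre-tax total = $154.66 + $143.46 = $298.12
Taxable wages = $3,052.27 − $298.12 = $2,754.15
City income tax: $2,754.15 × 0.024 = $66.10
State withholding: $2,754.15 × 0.0876 = $241.26
Social Security tax: $3,052.27 × 0.0625 = $190.77
Paid family leave insurance: $3,052.27 × 0.0075 = $22.89
Total deductions = $154.66 + $143.46 + $66.10 + $241.26 + $190.77 + $22.89 = $819.14
Net pay = $3,052.27 − $819.14 = $2,233.13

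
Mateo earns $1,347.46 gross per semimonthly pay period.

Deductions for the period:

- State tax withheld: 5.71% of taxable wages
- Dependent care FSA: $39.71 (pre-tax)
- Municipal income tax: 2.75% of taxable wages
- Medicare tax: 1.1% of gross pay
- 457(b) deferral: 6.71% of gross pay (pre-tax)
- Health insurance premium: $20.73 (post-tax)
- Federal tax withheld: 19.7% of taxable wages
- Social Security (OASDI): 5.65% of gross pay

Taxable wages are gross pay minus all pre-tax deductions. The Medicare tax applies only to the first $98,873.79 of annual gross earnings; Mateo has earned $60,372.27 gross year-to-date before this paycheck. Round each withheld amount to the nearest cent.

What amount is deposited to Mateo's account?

$762.85

457(b) deferral: $1,347.46 × 0.0671 = $90.41
Dependent care FSA: $39.71
Pre-tax total = $90.41 + $39.71 = $130.12
Taxable wages = $1,347.46 − $130.12 = $1,217.34
State tax withheld: $1,217.34 × 0.0571 = $69.51
Federal tax withheld: $1,217.34 × 0.197 = $239.82
Municipal income tax: $1,217.34 × 0.0275 = $33.48
Medicare tax: cap not yet reached, full $1,347.46 is subject → $1,347.46 × 0.011 = $14.82
Social Security (OASDI): $1,347.46 × 0.0565 = $76.13
Health insurance premium: $20.73
Total deductions = $90.41 + $39.71 + $69.51 + $239.82 + $33.48 + $14.82 + $76.13 + $20.73 = $584.61
Net pay = $1,347.46 − $584.61 = $762.85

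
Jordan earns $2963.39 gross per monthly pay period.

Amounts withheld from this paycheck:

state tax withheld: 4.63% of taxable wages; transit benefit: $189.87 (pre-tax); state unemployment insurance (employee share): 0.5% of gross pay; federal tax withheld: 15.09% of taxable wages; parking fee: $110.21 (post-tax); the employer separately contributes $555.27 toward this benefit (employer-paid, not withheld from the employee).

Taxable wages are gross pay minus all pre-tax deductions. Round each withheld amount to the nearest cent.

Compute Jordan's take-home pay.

$2101.56

Transit benefit: $189.87
Taxable wages = $2963.39 − $189.87 = $2773.52
State tax withheld: $2773.52 × 0.0463 = $128.41
Federal tax withheld: $2773.52 × 0.1509 = $418.52
State unemployment insurance (employee share): $2963.39 × 0.005 = $14.82
Parking fee: $110.21
(Employer's $555.27 toward parking fee is not withheld from the employee.)
Total deductions = $189.87 + $128.41 + $418.52 + $14.82 + $110.21 = $861.83
Net pay = $2963.39 − $861.83 = $2101.56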